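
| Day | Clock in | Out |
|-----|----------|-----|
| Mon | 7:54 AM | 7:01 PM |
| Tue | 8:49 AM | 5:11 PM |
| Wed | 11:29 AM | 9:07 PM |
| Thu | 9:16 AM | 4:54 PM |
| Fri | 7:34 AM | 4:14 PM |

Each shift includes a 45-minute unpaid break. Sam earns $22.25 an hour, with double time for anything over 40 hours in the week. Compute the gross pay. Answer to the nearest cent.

Mon: 7:54 AM–7:01 PM = 11 h 7 min; less 45 min break → 10 h 22 min
Tue: 8:49 AM–5:11 PM = 8 h 22 min; less 45 min break → 7 h 37 min
Wed: 11:29 AM–9:07 PM = 9 h 38 min; less 45 min break → 8 h 53 min
Thu: 9:16 AM–4:54 PM = 7 h 38 min; less 45 min break → 6 h 53 min
Fri: 7:34 AM–4:14 PM = 8 h 40 min; less 45 min break → 7 h 55 min
Total worked: 41 h 40 min = 2500 min.
Regular 40 h 0 min = 2400 min at $22.25/h; overtime 1 h 40 min = 100 min at $44.50/h.
Pay = (2400 × $22.25 + 100 × $44.50) ÷ 60 = $964.17.

$964.17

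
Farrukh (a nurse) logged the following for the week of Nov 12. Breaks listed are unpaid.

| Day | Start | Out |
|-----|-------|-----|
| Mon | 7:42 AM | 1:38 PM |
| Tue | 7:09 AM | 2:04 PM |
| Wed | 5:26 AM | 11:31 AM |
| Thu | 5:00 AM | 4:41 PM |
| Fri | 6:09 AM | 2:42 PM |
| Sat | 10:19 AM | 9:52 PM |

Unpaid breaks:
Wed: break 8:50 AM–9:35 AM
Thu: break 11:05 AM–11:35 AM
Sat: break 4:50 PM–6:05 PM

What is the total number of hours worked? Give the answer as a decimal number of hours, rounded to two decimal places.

48.22 hours

Mon: 7:42 AM–1:38 PM = 5 h 56 min
Tue: 7:09 AM–2:04 PM = 6 h 55 min
Wed: 5:26 AM–11:31 AM = 6 h 5 min; less 45 min break → 5 h 20 min
Thu: 5:00 AM–4:41 PM = 11 h 41 min; less 30 min break → 11 h 11 min
Fri: 6:09 AM–2:42 PM = 8 h 33 min
Sat: 10:19 AM–9:52 PM = 11 h 33 min; less 75 min break → 10 h 18 min
Total: 5 h 56 min + 6 h 55 min + 5 h 20 min + 11 h 11 min + 8 h 33 min + 10 h 18 min = 48 h 13 min.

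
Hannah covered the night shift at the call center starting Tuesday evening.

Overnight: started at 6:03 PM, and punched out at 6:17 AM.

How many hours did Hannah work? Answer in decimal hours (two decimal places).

12.23 hours

Overnight: 6:03 PM → midnight = 5 h 57 min; midnight → 6:17 AM = 6 h 17 min; span 12 h 14 min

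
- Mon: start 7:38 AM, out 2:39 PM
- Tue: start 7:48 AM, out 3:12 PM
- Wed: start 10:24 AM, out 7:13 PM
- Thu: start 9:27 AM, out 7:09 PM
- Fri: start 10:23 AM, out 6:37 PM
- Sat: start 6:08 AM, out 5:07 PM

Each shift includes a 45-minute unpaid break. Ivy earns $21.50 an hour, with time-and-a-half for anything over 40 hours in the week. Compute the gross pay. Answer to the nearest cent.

Mon: 7:38 AM–2:39 PM = 7 h 1 min; less 45 min break → 6 h 16 min
Tue: 7:48 AM–3:12 PM = 7 h 24 min; less 45 min break → 6 h 39 min
Wed: 10:24 AM–7:13 PM = 8 h 49 min; less 45 min break → 8 h 4 min
Thu: 9:27 AM–7:09 PM = 9 h 42 min; less 45 min break → 8 h 57 min
Fri: 10:23 AM–6:37 PM = 8 h 14 min; less 45 min break → 7 h 29 min
Sat: 6:08 AM–5:07 PM = 10 h 59 min; less 45 min break → 10 h 14 min
Total worked: 47 h 39 min = 2859 min.
Regular 40 h 0 min = 2400 min at $21.50/h; overtime 7 h 39 min = 459 min at $32.25/h.
Pay = (2400 × $21.50 + 459 × $32.25) ÷ 60 = $1106.71.

$1106.71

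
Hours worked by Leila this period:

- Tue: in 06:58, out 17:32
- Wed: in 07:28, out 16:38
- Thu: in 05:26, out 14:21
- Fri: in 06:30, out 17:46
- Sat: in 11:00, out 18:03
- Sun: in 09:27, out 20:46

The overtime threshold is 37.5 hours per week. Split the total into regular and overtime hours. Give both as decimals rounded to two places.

Tue: 06:58–17:32 = 10 h 34 min
Wed: 07:28–16:38 = 9 h 10 min
Thu: 05:26–14:21 = 8 h 55 min
Fri: 06:30–17:46 = 11 h 16 min
Sat: 11:00–18:03 = 7 h 3 min
Sun: 09:27–20:46 = 11 h 19 min
Total worked: 58 h 17 min = 58.28 h.
Threshold 37.5 h → overtime 20 h 47 min, regular 37 h 30 min.

Regular 37.50 hours, overtime 20.78 hours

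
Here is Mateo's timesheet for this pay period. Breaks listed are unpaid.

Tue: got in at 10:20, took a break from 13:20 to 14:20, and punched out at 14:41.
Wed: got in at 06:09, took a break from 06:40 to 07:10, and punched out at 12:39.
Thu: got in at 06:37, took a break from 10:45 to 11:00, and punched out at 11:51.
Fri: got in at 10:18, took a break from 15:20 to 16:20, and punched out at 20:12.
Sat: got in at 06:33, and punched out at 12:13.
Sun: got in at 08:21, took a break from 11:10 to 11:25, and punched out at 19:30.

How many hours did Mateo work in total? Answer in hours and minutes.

39 h 48 min

Tue: 10:20–14:41 = 4 h 21 min; less 60 min break → 3 h 21 min
Wed: 06:09–12:39 = 6 h 30 min; less 30 min break → 6 h 0 min
Thu: 06:37–11:51 = 5 h 14 min; less 15 min break → 4 h 59 min
Fri: 10:18–20:12 = 9 h 54 min; less 60 min break → 8 h 54 min
Sat: 06:33–12:13 = 5 h 40 min
Sun: 08:21–19:30 = 11 h 9 min; less 15 min break → 10 h 54 min
Total: 3 h 21 min + 6 h 0 min + 4 h 59 min + 8 h 54 min + 5 h 40 min + 10 h 54 min = 39 h 48 min.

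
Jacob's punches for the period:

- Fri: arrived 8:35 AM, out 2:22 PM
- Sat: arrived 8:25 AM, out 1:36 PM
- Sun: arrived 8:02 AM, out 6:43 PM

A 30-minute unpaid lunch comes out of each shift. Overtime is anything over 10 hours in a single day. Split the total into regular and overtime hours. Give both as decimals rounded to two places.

Regular 19.97 hours, overtime 0.18 hours

Fri: 8:35 AM–2:22 PM = 5 h 47 min; less 30 min break → 5 h 17 min
Sat: 8:25 AM–1:36 PM = 5 h 11 min; less 30 min break → 4 h 41 min
Sun: 8:02 AM–6:43 PM = 10 h 41 min; less 30 min break → 10 h 11 min
Fri reg 5 h 17 min / OT 0 h 0 min; Sat reg 4 h 41 min / OT 0 h 0 min; Sun reg 10 h 0 min / OT 0 h 11 min.
Totals: regular 19 h 58 min, overtime 0 h 11 min.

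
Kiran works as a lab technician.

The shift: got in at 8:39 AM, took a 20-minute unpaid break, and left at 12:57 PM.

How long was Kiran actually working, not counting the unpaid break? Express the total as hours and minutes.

3 h 58 min

The shift: 8:39 AM–12:57 PM = 4 h 18 min; less 20 min break → 3 h 58 min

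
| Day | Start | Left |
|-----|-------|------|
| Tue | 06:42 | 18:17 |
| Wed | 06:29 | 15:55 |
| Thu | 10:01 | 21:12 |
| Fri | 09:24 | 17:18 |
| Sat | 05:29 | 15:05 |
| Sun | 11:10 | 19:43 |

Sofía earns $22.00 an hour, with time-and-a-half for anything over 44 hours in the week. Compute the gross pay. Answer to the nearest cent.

$1438.25

Tue: 06:42–18:17 = 11 h 35 min
Wed: 06:29–15:55 = 9 h 26 min
Thu: 10:01–21:12 = 11 h 11 min
Fri: 09:24–17:18 = 7 h 54 min
Sat: 05:29–15:05 = 9 h 36 min
Sun: 11:10–19:43 = 8 h 33 min
Total worked: 58 h 15 min = 3495 min.
Regular 44 h 0 min = 2640 min at $22.00/h; overtime 14 h 15 min = 855 min at $33.00/h.
Pay = (2640 × $22.00 + 855 × $33.00) ÷ 60 = $1438.25.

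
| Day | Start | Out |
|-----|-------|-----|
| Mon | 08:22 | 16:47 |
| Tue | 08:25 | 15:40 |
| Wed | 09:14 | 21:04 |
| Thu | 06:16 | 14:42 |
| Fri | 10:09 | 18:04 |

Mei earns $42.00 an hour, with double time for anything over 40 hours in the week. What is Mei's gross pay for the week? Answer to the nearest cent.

Mon: 08:22–16:47 = 8 h 25 min
Tue: 08:25–15:40 = 7 h 15 min
Wed: 09:14–21:04 = 11 h 50 min
Thu: 06:16–14:42 = 8 h 26 min
Fri: 10:09–18:04 = 7 h 55 min
Total worked: 43 h 51 min = 2631 min.
Regular 40 h 0 min = 2400 min at $42.00/h; overtime 3 h 51 min = 231 min at $84.00/h.
Pay = (2400 × $42.00 + 231 × $84.00) ÷ 60 = $2003.40.

$2003.40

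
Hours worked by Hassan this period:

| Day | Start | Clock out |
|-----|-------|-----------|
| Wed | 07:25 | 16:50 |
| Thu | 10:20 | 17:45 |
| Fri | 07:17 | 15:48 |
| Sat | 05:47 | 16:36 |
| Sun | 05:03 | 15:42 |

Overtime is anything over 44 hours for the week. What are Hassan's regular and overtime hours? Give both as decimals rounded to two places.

Regular 44.00 hours, overtime 2.82 hours

Wed: 07:25–16:50 = 9 h 25 min
Thu: 10:20–17:45 = 7 h 25 min
Fri: 07:17–15:48 = 8 h 31 min
Sat: 05:47–16:36 = 10 h 49 min
Sun: 05:03–15:42 = 10 h 39 min
Total worked: 46 h 49 min = 46.82 h.
Threshold 44 h → overtime 2 h 49 min, regular 44 h 0 min.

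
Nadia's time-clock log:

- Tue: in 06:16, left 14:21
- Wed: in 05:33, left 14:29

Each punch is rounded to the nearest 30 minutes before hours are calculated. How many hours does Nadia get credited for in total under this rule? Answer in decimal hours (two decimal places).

Tue: in 06:16→06:30, out 14:21→14:30; 8 h 0 min
Wed: in 05:33→05:30, out 14:29→14:30; 9 h 0 min
Total credited: 17 h 0 min.

17.00 hours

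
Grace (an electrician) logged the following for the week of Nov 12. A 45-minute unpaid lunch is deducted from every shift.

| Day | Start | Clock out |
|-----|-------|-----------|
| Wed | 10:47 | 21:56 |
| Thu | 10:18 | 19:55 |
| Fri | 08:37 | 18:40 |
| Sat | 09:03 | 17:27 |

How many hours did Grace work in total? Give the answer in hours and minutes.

36 h 13 min

Wed: 10:47–21:56 = 11 h 9 min; less 45 min break → 10 h 24 min
Thu: 10:18–19:55 = 9 h 37 min; less 45 min break → 8 h 52 min
Fri: 08:37–18:40 = 10 h 3 min; less 45 min break → 9 h 18 min
Sat: 09:03–17:27 = 8 h 24 min; less 45 min break → 7 h 39 min
Total: 10 h 24 min + 8 h 52 min + 9 h 18 min + 7 h 39 min = 36 h 13 min.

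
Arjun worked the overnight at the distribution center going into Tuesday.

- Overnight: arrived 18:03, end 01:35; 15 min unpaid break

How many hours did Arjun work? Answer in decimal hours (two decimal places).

Overnight: 18:03 → midnight = 5 h 57 min; midnight → 01:35 = 1 h 35 min; span 7 h 32 min; less 15 min break → 7 h 17 min

7.28 hours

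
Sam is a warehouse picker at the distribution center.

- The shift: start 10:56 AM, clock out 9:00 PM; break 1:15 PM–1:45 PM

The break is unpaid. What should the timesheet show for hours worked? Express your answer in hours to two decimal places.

9.57 hours

The shift: 10:56 AM–9:00 PM = 10 h 4 min; less 30 min break → 9 h 34 min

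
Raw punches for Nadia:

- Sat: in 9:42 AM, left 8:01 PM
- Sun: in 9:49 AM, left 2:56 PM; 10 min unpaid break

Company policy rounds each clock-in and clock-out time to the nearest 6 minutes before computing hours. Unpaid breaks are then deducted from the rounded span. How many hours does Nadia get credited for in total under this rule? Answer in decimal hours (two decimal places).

Sat: in 9:42 AM→9:42 AM, out 8:01 PM→8:00 PM; 10 h 18 min
Sun: in 9:49 AM→9:48 AM, out 2:56 PM→2:54 PM; 5 h 6 min − 10 min = 4 h 56 min
Total credited: 15 h 14 min.

15.23 hours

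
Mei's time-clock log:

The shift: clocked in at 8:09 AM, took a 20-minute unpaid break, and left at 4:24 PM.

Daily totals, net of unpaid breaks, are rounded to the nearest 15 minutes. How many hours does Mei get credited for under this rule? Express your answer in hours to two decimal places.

8.00 hours

The shift: 8:09 AM–4:24 PM = 8 h 15 min − 20 min = 7 h 55 min → rounds to 8 h 0 min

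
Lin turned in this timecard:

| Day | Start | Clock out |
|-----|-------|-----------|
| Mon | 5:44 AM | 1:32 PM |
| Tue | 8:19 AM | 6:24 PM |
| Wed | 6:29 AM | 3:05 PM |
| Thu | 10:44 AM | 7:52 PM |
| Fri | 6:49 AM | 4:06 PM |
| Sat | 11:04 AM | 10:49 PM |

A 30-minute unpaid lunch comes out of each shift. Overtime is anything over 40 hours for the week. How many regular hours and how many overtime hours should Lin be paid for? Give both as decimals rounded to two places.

Mon: 5:44 AM–1:32 PM = 7 h 48 min; less 30 min break → 7 h 18 min
Tue: 8:19 AM–6:24 PM = 10 h 5 min; less 30 min break → 9 h 35 min
Wed: 6:29 AM–3:05 PM = 8 h 36 min; less 30 min break → 8 h 6 min
Thu: 10:44 AM–7:52 PM = 9 h 8 min; less 30 min break → 8 h 38 min
Fri: 6:49 AM–4:06 PM = 9 h 17 min; less 30 min break → 8 h 47 min
Sat: 11:04 AM–10:49 PM = 11 h 45 min; less 30 min break → 11 h 15 min
Total worked: 53 h 39 min = 53.65 h.
Threshold 40 h → overtime 13 h 39 min, regular 40 h 0 min.

Regular 40.00 hours, overtime 13.65 hours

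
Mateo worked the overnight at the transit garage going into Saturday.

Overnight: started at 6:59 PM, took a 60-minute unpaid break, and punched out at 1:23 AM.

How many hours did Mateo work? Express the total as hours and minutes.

5 h 24 min

Overnight: 6:59 PM → midnight = 5 h 1 min; midnight → 1:23 AM = 1 h 23 min; span 6 h 24 min; less 60 min break → 5 h 24 min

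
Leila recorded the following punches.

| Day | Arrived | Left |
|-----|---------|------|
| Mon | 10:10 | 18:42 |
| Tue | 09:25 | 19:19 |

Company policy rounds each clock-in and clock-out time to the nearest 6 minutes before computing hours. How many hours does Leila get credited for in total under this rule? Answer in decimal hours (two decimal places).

Mon: in 10:10→10:12, out 18:42→18:42; 8 h 30 min
Tue: in 09:25→09:24, out 19:19→19:18; 9 h 54 min
Total credited: 18 h 24 min.

18.40 hours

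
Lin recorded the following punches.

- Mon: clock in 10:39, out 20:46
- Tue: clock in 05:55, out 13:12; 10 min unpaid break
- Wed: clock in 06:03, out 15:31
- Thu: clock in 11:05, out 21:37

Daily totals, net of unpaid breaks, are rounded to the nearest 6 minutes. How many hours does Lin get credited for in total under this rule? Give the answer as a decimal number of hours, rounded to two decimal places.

37.20 hours

Mon: 10:39–20:46 = 10 h 7 min → rounds to 10 h 6 min
Tue: 05:55–13:12 = 7 h 17 min − 10 min = 7 h 7 min → rounds to 7 h 6 min
Wed: 06:03–15:31 = 9 h 28 min → rounds to 9 h 30 min
Thu: 11:05–21:37 = 10 h 32 min → rounds to 10 h 30 min
Total credited: 37 h 12 min.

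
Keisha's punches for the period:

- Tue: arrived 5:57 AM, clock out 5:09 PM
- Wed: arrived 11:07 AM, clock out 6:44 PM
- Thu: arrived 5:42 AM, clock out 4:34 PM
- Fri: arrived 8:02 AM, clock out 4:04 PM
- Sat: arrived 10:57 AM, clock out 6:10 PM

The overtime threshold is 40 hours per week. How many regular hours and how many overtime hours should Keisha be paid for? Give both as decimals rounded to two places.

Tue: 5:57 AM–5:09 PM = 11 h 12 min
Wed: 11:07 AM–6:44 PM = 7 h 37 min
Thu: 5:42 AM–4:34 PM = 10 h 52 min
Fri: 8:02 AM–4:04 PM = 8 h 2 min
Sat: 10:57 AM–6:10 PM = 7 h 13 min
Total worked: 44 h 56 min = 44.93 h.
Threshold 40 h → overtime 4 h 56 min, regular 40 h 0 min.

Regular 40.00 hours, overtime 4.93 hours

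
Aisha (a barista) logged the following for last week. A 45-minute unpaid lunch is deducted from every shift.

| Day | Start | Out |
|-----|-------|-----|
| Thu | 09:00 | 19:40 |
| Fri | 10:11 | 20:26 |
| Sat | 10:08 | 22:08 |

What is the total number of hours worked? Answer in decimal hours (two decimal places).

Thu: 09:00–19:40 = 10 h 40 min; less 45 min break → 9 h 55 min
Fri: 10:11–20:26 = 10 h 15 min; less 45 min break → 9 h 30 min
Sat: 10:08–22:08 = 12 h 0 min; less 45 min break → 11 h 15 min
Total: 9 h 55 min + 9 h 30 min + 11 h 15 min = 30 h 40 min.

30.67 hours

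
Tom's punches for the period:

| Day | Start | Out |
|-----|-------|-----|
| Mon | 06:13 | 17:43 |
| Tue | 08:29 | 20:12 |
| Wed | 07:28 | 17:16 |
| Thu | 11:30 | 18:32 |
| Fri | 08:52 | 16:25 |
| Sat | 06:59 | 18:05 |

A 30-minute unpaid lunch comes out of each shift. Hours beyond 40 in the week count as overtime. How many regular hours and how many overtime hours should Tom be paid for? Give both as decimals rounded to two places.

Regular 40.00 hours, overtime 15.70 hours

Mon: 06:13–17:43 = 11 h 30 min; less 30 min break → 11 h 0 min
Tue: 08:29–20:12 = 11 h 43 min; less 30 min break → 11 h 13 min
Wed: 07:28–17:16 = 9 h 48 min; less 30 min break → 9 h 18 min
Thu: 11:30–18:32 = 7 h 2 min; less 30 min break → 6 h 32 min
Fri: 08:52–16:25 = 7 h 33 min; less 30 min break → 7 h 3 min
Sat: 06:59–18:05 = 11 h 6 min; less 30 min break → 10 h 36 min
Total worked: 55 h 42 min = 55.70 h.
Threshold 40 h → overtime 15 h 42 min, regular 40 h 0 min.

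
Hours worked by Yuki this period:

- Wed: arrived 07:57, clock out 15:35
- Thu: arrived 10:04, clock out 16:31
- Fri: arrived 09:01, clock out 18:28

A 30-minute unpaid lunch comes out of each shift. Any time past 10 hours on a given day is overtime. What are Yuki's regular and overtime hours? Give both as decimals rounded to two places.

Regular 22.03 hours, overtime 0.00 hours

Wed: 07:57–15:35 = 7 h 38 min; less 30 min break → 7 h 8 min
Thu: 10:04–16:31 = 6 h 27 min; less 30 min break → 5 h 57 min
Fri: 09:01–18:28 = 9 h 27 min; less 30 min break → 8 h 57 min
Wed reg 7 h 8 min / OT 0 h 0 min; Thu reg 5 h 57 min / OT 0 h 0 min; Fri reg 8 h 57 min / OT 0 h 0 min.
Totals: regular 22 h 2 min, overtime 0 h 0 min.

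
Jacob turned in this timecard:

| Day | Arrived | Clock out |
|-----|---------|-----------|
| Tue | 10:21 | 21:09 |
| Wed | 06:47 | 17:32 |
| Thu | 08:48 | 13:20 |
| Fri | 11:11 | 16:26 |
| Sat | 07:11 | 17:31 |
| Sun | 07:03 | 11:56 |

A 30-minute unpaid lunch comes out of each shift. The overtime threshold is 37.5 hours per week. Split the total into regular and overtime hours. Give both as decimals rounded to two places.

Regular 37.50 hours, overtime 6.05 hours

Tue: 10:21–21:09 = 10 h 48 min; less 30 min break → 10 h 18 min
Wed: 06:47–17:32 = 10 h 45 min; less 30 min break → 10 h 15 min
Thu: 08:48–13:20 = 4 h 32 min; less 30 min break → 4 h 2 min
Fri: 11:11–16:26 = 5 h 15 min; less 30 min break → 4 h 45 min
Sat: 07:11–17:31 = 10 h 20 min; less 30 min break → 9 h 50 min
Sun: 07:03–11:56 = 4 h 53 min; less 30 min break → 4 h 23 min
Total worked: 43 h 33 min = 43.55 h.
Threshold 37.5 h → overtime 6 h 3 min, regular 37 h 30 min.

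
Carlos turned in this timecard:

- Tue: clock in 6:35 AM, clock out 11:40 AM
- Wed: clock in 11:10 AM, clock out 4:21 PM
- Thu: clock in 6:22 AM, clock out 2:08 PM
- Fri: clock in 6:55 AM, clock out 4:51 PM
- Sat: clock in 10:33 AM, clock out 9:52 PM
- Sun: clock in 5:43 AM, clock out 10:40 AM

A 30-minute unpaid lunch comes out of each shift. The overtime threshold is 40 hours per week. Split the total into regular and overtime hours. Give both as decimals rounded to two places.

Regular 40.00 hours, overtime 1.23 hours

Tue: 6:35 AM–11:40 AM = 5 h 5 min; less 30 min break → 4 h 35 min
Wed: 11:10 AM–4:21 PM = 5 h 11 min; less 30 min break → 4 h 41 min
Thu: 6:22 AM–2:08 PM = 7 h 46 min; less 30 min break → 7 h 16 min
Fri: 6:55 AM–4:51 PM = 9 h 56 min; less 30 min break → 9 h 26 min
Sat: 10:33 AM–9:52 PM = 11 h 19 min; less 30 min break → 10 h 49 min
Sun: 5:43 AM–10:40 AM = 4 h 57 min; less 30 min break → 4 h 27 min
Total worked: 41 h 14 min = 41.23 h.
Threshold 40 h → overtime 1 h 14 min, regular 40 h 0 min.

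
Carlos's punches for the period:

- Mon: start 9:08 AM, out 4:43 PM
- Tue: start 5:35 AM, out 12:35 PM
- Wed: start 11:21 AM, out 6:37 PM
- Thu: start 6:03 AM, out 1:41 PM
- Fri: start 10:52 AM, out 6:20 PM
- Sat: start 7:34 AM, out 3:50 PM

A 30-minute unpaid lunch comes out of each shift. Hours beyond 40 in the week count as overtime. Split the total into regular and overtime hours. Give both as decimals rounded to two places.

Mon: 9:08 AM–4:43 PM = 7 h 35 min; less 30 min break → 7 h 5 min
Tue: 5:35 AM–12:35 PM = 7 h 0 min; less 30 min break → 6 h 30 min
Wed: 11:21 AM–6:37 PM = 7 h 16 min; less 30 min break → 6 h 46 min
Thu: 6:03 AM–1:41 PM = 7 h 38 min; less 30 min break → 7 h 8 min
Fri: 10:52 AM–6:20 PM = 7 h 28 min; less 30 min break → 6 h 58 min
Sat: 7:34 AM–3:50 PM = 8 h 16 min; less 30 min break → 7 h 46 min
Total worked: 42 h 13 min = 42.22 h.
Threshold 40 h → overtime 2 h 13 min, regular 40 h 0 min.

Regular 40.00 hours, overtime 2.22 hours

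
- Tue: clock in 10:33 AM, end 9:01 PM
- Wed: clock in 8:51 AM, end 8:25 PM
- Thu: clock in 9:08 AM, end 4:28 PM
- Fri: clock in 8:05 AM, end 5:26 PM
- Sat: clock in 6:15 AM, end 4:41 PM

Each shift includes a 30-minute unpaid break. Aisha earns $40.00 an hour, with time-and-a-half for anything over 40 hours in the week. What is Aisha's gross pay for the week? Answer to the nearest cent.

Tue: 10:33 AM–9:01 PM = 10 h 28 min; less 30 min break → 9 h 58 min
Wed: 8:51 AM–8:25 PM = 11 h 34 min; less 30 min break → 11 h 4 min
Thu: 9:08 AM–4:28 PM = 7 h 20 min; less 30 min break → 6 h 50 min
Fri: 8:05 AM–5:26 PM = 9 h 21 min; less 30 min break → 8 h 51 min
Sat: 6:15 AM–4:41 PM = 10 h 26 min; less 30 min break → 9 h 56 min
Total worked: 46 h 39 min = 2799 min.
Regular 40 h 0 min = 2400 min at $40.00/h; overtime 6 h 39 min = 399 min at $60.00/h.
Pay = (2400 × $40.00 + 399 × $60.00) ÷ 60 = $1999.00.

$1999.00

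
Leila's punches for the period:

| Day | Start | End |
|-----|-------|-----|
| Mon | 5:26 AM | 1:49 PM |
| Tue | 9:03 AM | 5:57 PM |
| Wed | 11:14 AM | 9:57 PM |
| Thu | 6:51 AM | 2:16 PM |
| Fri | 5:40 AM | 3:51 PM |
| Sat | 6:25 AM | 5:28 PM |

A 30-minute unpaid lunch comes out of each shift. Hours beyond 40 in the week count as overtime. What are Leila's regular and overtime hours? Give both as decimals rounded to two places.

Regular 40.00 hours, overtime 13.65 hours

Mon: 5:26 AM–1:49 PM = 8 h 23 min; less 30 min break → 7 h 53 min
Tue: 9:03 AM–5:57 PM = 8 h 54 min; less 30 min break → 8 h 24 min
Wed: 11:14 AM–9:57 PM = 10 h 43 min; less 30 min break → 10 h 13 min
Thu: 6:51 AM–2:16 PM = 7 h 25 min; less 30 min break → 6 h 55 min
Fri: 5:40 AM–3:51 PM = 10 h 11 min; less 30 min break → 9 h 41 min
Sat: 6:25 AM–5:28 PM = 11 h 3 min; less 30 min break → 10 h 33 min
Total worked: 53 h 39 min = 53.65 h.
Threshold 40 h → overtime 13 h 39 min, regular 40 h 0 min.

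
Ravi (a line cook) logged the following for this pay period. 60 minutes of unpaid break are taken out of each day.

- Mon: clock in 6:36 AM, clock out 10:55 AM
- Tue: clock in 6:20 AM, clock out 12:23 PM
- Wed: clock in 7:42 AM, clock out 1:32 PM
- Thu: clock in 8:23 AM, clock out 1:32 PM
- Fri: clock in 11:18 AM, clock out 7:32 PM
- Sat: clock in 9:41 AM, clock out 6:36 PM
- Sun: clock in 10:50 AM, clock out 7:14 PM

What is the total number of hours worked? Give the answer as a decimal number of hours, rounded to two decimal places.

Mon: 6:36 AM–10:55 AM = 4 h 19 min; less 60 min break → 3 h 19 min
Tue: 6:20 AM–12:23 PM = 6 h 3 min; less 60 min break → 5 h 3 min
Wed: 7:42 AM–1:32 PM = 5 h 50 min; less 60 min break → 4 h 50 min
Thu: 8:23 AM–1:32 PM = 5 h 9 min; less 60 min break → 4 h 9 min
Fri: 11:18 AM–7:32 PM = 8 h 14 min; less 60 min break → 7 h 14 min
Sat: 9:41 AM–6:36 PM = 8 h 55 min; less 60 min break → 7 h 55 min
Sun: 10:50 AM–7:14 PM = 8 h 24 min; less 60 min break → 7 h 24 min
Total: 3 h 19 min + 5 h 3 min + 4 h 50 min + 4 h 9 min + 7 h 14 min + 7 h 55 min + 7 h 24 min = 39 h 54 min.

39.90 hours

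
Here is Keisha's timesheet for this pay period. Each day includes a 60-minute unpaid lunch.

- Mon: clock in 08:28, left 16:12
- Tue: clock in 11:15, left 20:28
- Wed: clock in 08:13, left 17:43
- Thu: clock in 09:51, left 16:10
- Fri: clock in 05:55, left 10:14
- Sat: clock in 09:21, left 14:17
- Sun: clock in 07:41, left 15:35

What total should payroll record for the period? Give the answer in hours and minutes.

Mon: 08:28–16:12 = 7 h 44 min; less 60 min break → 6 h 44 min
Tue: 11:15–20:28 = 9 h 13 min; less 60 min break → 8 h 13 min
Wed: 08:13–17:43 = 9 h 30 min; less 60 min break → 8 h 30 min
Thu: 09:51–16:10 = 6 h 19 min; less 60 min break → 5 h 19 min
Fri: 05:55–10:14 = 4 h 19 min; less 60 min break → 3 h 19 min
Sat: 09:21–14:17 = 4 h 56 min; less 60 min break → 3 h 56 min
Sun: 07:41–15:35 = 7 h 54 min; less 60 min break → 6 h 54 min
Total: 6 h 44 min + 8 h 13 min + 8 h 30 min + 5 h 19 min + 3 h 19 min + 3 h 56 min + 6 h 54 min = 42 h 55 min.

42 h 55 min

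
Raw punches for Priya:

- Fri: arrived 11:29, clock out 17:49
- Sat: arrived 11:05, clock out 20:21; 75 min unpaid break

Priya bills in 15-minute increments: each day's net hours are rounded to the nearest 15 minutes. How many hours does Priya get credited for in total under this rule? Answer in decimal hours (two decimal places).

14.25 hours

Fri: 11:29–17:49 = 6 h 20 min → rounds to 6 h 15 min
Sat: 11:05–20:21 = 9 h 16 min − 75 min = 8 h 1 min → rounds to 8 h 0 min
Total credited: 14 h 15 min.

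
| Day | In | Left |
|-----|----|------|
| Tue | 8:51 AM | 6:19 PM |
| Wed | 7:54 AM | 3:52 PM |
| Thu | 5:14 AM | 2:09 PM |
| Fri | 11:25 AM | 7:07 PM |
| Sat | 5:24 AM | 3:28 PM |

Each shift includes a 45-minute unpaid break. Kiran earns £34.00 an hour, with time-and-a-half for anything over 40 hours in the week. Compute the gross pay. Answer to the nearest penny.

£1378.70

Tue: 8:51 AM–6:19 PM = 9 h 28 min; less 45 min break → 8 h 43 min
Wed: 7:54 AM–3:52 PM = 7 h 58 min; less 45 min break → 7 h 13 min
Thu: 5:14 AM–2:09 PM = 8 h 55 min; less 45 min break → 8 h 10 min
Fri: 11:25 AM–7:07 PM = 7 h 42 min; less 45 min break → 6 h 57 min
Sat: 5:24 AM–3:28 PM = 10 h 4 min; less 45 min break → 9 h 19 min
Total worked: 40 h 22 min = 2422 min.
Regular 40 h 0 min = 2400 min at £34.00/h; overtime 0 h 22 min = 22 min at £51.00/h.
Pay = (2400 × £34.00 + 22 × £51.00) ÷ 60 = £1378.70.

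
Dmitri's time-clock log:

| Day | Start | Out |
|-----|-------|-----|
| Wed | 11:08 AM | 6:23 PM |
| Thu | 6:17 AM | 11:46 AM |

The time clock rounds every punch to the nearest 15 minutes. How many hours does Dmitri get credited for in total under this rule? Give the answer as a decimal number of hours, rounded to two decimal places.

Wed: in 11:08 AM→11:15 AM, out 6:23 PM→6:30 PM; 7 h 15 min
Thu: in 6:17 AM→6:15 AM, out 11:46 AM→11:45 AM; 5 h 30 min
Total credited: 12 h 45 min.

12.75 hours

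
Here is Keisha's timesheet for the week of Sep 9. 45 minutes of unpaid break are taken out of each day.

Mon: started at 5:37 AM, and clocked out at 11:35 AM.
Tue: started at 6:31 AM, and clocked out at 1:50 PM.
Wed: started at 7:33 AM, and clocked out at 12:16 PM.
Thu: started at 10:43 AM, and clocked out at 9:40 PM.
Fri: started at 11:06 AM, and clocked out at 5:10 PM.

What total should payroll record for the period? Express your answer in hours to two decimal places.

31.27 hours

Mon: 5:37 AM–11:35 AM = 5 h 58 min; less 45 min break → 5 h 13 min
Tue: 6:31 AM–1:50 PM = 7 h 19 min; less 45 min break → 6 h 34 min
Wed: 7:33 AM–12:16 PM = 4 h 43 min; less 45 min break → 3 h 58 min
Thu: 10:43 AM–9:40 PM = 10 h 57 min; less 45 min break → 10 h 12 min
Fri: 11:06 AM–5:10 PM = 6 h 4 min; less 45 min break → 5 h 19 min
Total: 5 h 13 min + 6 h 34 min + 3 h 58 min + 10 h 12 min + 5 h 19 min = 31 h 16 min.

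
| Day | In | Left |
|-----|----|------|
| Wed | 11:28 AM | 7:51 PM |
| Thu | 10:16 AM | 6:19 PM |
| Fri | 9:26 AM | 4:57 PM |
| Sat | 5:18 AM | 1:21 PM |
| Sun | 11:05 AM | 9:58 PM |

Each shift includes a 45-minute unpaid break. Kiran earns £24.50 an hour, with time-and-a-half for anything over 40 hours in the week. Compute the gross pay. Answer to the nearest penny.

£958.77

Wed: 11:28 AM–7:51 PM = 8 h 23 min; less 45 min break → 7 h 38 min
Thu: 10:16 AM–6:19 PM = 8 h 3 min; less 45 min break → 7 h 18 min
Fri: 9:26 AM–4:57 PM = 7 h 31 min; less 45 min break → 6 h 46 min
Sat: 5:18 AM–1:21 PM = 8 h 3 min; less 45 min break → 7 h 18 min
Sun: 11:05 AM–9:58 PM = 10 h 53 min; less 45 min break → 10 h 8 min
Total worked: 39 h 8 min = 2348 min.
Regular 39 h 8 min = 2348 min at £24.50/h; overtime 0 h 0 min = 0 min at £36.75/h.
Pay = (2348 × £24.50 + 0 × £36.75) ÷ 60 = £958.77.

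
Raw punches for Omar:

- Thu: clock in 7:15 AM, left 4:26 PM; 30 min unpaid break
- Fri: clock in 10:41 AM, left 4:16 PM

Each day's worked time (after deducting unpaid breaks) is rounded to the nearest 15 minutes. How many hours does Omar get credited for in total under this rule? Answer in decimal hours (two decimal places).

Thu: 7:15 AM–4:26 PM = 9 h 11 min − 30 min = 8 h 41 min → rounds to 8 h 45 min
Fri: 10:41 AM–4:16 PM = 5 h 35 min → rounds to 5 h 30 min
Total credited: 14 h 15 min.

14.25 hours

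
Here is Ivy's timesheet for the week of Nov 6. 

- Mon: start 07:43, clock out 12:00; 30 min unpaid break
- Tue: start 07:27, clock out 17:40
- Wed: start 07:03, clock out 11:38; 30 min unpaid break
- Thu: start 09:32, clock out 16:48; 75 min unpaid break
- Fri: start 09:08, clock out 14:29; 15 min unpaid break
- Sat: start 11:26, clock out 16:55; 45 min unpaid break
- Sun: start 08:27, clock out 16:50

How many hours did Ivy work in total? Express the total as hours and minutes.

42 h 19 min

Mon: 07:43–12:00 = 4 h 17 min; less 30 min break → 3 h 47 min
Tue: 07:27–17:40 = 10 h 13 min
Wed: 07:03–11:38 = 4 h 35 min; less 30 min break → 4 h 5 min
Thu: 09:32–16:48 = 7 h 16 min; less 75 min break → 6 h 1 min
Fri: 09:08–14:29 = 5 h 21 min; less 15 min break → 5 h 6 min
Sat: 11:26–16:55 = 5 h 29 min; less 45 min break → 4 h 44 min
Sun: 08:27–16:50 = 8 h 23 min
Total: 3 h 47 min + 10 h 13 min + 4 h 5 min + 6 h 1 min + 5 h 6 min + 4 h 44 min + 8 h 23 min = 42 h 19 min.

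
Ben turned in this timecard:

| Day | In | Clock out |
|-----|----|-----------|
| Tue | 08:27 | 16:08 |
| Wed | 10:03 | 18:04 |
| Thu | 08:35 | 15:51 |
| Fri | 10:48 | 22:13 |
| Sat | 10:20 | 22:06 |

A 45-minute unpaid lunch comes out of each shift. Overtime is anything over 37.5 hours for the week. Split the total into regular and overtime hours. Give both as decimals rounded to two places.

Tue: 08:27–16:08 = 7 h 41 min; less 45 min break → 6 h 56 min
Wed: 10:03–18:04 = 8 h 1 min; less 45 min break → 7 h 16 min
Thu: 08:35–15:51 = 7 h 16 min; less 45 min break → 6 h 31 min
Fri: 10:48–22:13 = 11 h 25 min; less 45 min break → 10 h 40 min
Sat: 10:20–22:06 = 11 h 46 min; less 45 min break → 11 h 1 min
Total worked: 42 h 24 min = 42.40 h.
Threshold 37.5 h → overtime 4 h 54 min, regular 37 h 30 min.

Regular 37.50 hours, overtime 4.90 hours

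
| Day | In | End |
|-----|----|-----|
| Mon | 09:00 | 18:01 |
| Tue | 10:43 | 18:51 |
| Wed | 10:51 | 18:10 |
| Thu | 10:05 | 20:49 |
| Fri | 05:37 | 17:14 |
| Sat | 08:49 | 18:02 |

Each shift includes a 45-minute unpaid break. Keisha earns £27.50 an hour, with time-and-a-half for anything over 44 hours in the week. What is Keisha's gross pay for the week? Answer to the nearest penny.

£1520.75

Mon: 09:00–18:01 = 9 h 1 min; less 45 min break → 8 h 16 min
Tue: 10:43–18:51 = 8 h 8 min; less 45 min break → 7 h 23 min
Wed: 10:51–18:10 = 7 h 19 min; less 45 min break → 6 h 34 min
Thu: 10:05–20:49 = 10 h 44 min; less 45 min break → 9 h 59 min
Fri: 05:37–17:14 = 11 h 37 min; less 45 min break → 10 h 52 min
Sat: 08:49–18:02 = 9 h 13 min; less 45 min break → 8 h 28 min
Total worked: 51 h 32 min = 3092 min.
Regular 44 h 0 min = 2640 min at £27.50/h; overtime 7 h 32 min = 452 min at £41.25/h.
Pay = (2640 × £27.50 + 452 × £41.25) ÷ 60 = £1520.75.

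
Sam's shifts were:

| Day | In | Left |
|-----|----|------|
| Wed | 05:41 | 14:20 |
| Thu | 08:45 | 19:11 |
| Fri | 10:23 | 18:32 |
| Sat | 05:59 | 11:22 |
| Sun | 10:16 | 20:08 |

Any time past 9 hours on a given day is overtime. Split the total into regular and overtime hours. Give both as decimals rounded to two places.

Wed: 05:41–14:20 = 8 h 39 min
Thu: 08:45–19:11 = 10 h 26 min
Fri: 10:23–18:32 = 8 h 9 min
Sat: 05:59–11:22 = 5 h 23 min
Sun: 10:16–20:08 = 9 h 52 min
Wed reg 8 h 39 min / OT 0 h 0 min; Thu reg 9 h 0 min / OT 1 h 26 min; Fri reg 8 h 9 min / OT 0 h 0 min; Sat reg 5 h 23 min / OT 0 h 0 min; Sun reg 9 h 0 min / OT 0 h 52 min.
Totals: regular 40 h 11 min, overtime 2 h 18 min.

Regular 40.18 hours, overtime 2.30 hours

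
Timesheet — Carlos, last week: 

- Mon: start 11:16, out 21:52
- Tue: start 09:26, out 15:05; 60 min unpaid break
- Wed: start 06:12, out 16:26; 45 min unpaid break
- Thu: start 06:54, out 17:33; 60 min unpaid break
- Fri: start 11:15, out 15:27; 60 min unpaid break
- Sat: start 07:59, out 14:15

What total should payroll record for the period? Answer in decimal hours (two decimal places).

Mon: 11:16–21:52 = 10 h 36 min
Tue: 09:26–15:05 = 5 h 39 min; less 60 min break → 4 h 39 min
Wed: 06:12–16:26 = 10 h 14 min; less 45 min break → 9 h 29 min
Thu: 06:54–17:33 = 10 h 39 min; less 60 min break → 9 h 39 min
Fri: 11:15–15:27 = 4 h 12 min; less 60 min break → 3 h 12 min
Sat: 07:59–14:15 = 6 h 16 min
Total: 10 h 36 min + 4 h 39 min + 9 h 29 min + 9 h 39 min + 3 h 12 min + 6 h 16 min = 43 h 51 min.

43.85 hours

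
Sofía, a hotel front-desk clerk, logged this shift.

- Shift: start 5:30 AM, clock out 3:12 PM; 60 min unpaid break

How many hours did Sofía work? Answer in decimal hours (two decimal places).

Shift: 5:30 AM–3:12 PM = 9 h 42 min; less 60 min break → 8 h 42 min

8.70 hours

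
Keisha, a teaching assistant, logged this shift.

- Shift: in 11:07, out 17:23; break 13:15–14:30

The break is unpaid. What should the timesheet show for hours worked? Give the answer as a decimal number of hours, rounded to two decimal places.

Shift: 11:07–17:23 = 6 h 16 min; less 75 min break → 5 h 1 min

5.02 hours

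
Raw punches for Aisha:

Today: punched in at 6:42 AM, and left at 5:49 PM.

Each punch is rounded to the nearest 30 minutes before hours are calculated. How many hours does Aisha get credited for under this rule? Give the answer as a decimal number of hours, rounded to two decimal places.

Today: in 6:42 AM→6:30 AM, out 5:49 PM→6:00 PM; 11 h 30 min

11.50 hours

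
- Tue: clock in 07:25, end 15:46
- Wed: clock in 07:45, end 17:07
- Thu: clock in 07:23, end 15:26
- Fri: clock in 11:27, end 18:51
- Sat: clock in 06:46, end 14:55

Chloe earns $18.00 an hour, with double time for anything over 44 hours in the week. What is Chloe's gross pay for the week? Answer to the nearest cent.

$743.70

Tue: 07:25–15:46 = 8 h 21 min
Wed: 07:45–17:07 = 9 h 22 min
Thu: 07:23–15:26 = 8 h 3 min
Fri: 11:27–18:51 = 7 h 24 min
Sat: 06:46–14:55 = 8 h 9 min
Total worked: 41 h 19 min = 2479 min.
Regular 41 h 19 min = 2479 min at $18.00/h; overtime 0 h 0 min = 0 min at $36.00/h.
Pay = (2479 × $18.00 + 0 × $36.00) ÷ 60 = $743.70.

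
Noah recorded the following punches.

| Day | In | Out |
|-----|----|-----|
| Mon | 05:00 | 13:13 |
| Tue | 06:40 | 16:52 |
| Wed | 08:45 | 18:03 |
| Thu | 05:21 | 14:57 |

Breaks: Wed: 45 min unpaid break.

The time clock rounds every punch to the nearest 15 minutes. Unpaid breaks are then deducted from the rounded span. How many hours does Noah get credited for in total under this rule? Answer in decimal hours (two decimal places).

Mon: in 05:00→05:00, out 13:13→13:15; 8 h 15 min
Tue: in 06:40→06:45, out 16:52→16:45; 10 h 0 min
Wed: in 08:45→08:45, out 18:03→18:00; 9 h 15 min − 45 min = 8 h 30 min
Thu: in 05:21→05:15, out 14:57→15:00; 9 h 45 min
Total credited: 36 h 30 min.

36.50 hours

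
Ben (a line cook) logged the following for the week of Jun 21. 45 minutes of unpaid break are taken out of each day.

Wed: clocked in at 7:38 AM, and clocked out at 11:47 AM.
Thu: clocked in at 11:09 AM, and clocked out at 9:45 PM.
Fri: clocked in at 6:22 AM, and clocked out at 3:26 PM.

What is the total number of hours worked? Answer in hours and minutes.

21 h 34 min

Wed: 7:38 AM–11:47 AM = 4 h 9 min; less 45 min break → 3 h 24 min
Thu: 11:09 AM–9:45 PM = 10 h 36 min; less 45 min break → 9 h 51 min
Fri: 6:22 AM–3:26 PM = 9 h 4 min; less 45 min break → 8 h 19 min
Total: 3 h 24 min + 9 h 51 min + 8 h 19 min = 21 h 34 min.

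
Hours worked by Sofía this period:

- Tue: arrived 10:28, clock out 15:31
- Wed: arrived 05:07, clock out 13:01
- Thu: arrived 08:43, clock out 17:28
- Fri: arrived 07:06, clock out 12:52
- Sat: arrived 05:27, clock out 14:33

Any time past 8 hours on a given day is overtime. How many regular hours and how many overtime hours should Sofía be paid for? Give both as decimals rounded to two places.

Tue: 10:28–15:31 = 5 h 3 min
Wed: 05:07–13:01 = 7 h 54 min
Thu: 08:43–17:28 = 8 h 45 min
Fri: 07:06–12:52 = 5 h 46 min
Sat: 05:27–14:33 = 9 h 6 min
Tue reg 5 h 3 min / OT 0 h 0 min; Wed reg 7 h 54 min / OT 0 h 0 min; Thu reg 8 h 0 min / OT 0 h 45 min; Fri reg 5 h 46 min / OT 0 h 0 min; Sat reg 8 h 0 min / OT 1 h 6 min.
Totals: regular 34 h 43 min, overtime 1 h 51 min.

Regular 34.72 hours, overtime 1.85 hours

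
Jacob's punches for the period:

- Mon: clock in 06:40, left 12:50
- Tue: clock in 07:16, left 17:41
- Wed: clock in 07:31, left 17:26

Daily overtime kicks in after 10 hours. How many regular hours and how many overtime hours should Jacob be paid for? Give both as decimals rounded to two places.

Mon: 06:40–12:50 = 6 h 10 min
Tue: 07:16–17:41 = 10 h 25 min
Wed: 07:31–17:26 = 9 h 55 min
Mon reg 6 h 10 min / OT 0 h 0 min; Tue reg 10 h 0 min / OT 0 h 25 min; Wed reg 9 h 55 min / OT 0 h 0 min.
Totals: regular 26 h 5 min, overtime 0 h 25 min.

Regular 26.08 hours, overtime 0.42 hours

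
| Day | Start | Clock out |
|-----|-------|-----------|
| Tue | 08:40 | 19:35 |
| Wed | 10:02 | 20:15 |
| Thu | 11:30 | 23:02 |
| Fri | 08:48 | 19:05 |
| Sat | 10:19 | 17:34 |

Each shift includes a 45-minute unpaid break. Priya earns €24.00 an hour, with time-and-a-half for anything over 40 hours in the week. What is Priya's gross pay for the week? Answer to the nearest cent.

€1192.20

Tue: 08:40–19:35 = 10 h 55 min; less 45 min break → 10 h 10 min
Wed: 10:02–20:15 = 10 h 13 min; less 45 min break → 9 h 28 min
Thu: 11:30–23:02 = 11 h 32 min; less 45 min break → 10 h 47 min
Fri: 08:48–19:05 = 10 h 17 min; less 45 min break → 9 h 32 min
Sat: 10:19–17:34 = 7 h 15 min; less 45 min break → 6 h 30 min
Total worked: 46 h 27 min = 2787 min.
Regular 40 h 0 min = 2400 min at €24.00/h; overtime 6 h 27 min = 387 min at €36.00/h.
Pay = (2400 × €24.00 + 387 × €36.00) ÷ 60 = €1192.20.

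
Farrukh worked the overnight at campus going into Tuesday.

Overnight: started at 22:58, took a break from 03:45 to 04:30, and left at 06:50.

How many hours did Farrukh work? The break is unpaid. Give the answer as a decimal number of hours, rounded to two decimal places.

Overnight: 22:58 → midnight = 1 h 2 min; midnight → 06:50 = 6 h 50 min; span 7 h 52 min; less 45 min break → 7 h 7 min

7.12 hours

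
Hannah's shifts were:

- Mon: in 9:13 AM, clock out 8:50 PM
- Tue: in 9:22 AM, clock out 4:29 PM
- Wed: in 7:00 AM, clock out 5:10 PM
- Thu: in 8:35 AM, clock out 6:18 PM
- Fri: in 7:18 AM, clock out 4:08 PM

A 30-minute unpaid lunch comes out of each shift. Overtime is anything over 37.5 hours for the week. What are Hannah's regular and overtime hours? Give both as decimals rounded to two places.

Mon: 9:13 AM–8:50 PM = 11 h 37 min; less 30 min break → 11 h 7 min
Tue: 9:22 AM–4:29 PM = 7 h 7 min; less 30 min break → 6 h 37 min
Wed: 7:00 AM–5:10 PM = 10 h 10 min; less 30 min break → 9 h 40 min
Thu: 8:35 AM–6:18 PM = 9 h 43 min; less 30 min break → 9 h 13 min
Fri: 7:18 AM–4:08 PM = 8 h 50 min; less 30 min break → 8 h 20 min
Total worked: 44 h 57 min = 44.95 h.
Threshold 37.5 h → overtime 7 h 27 min, regular 37 h 30 min.

Regular 37.50 hours, overtime 7.45 hours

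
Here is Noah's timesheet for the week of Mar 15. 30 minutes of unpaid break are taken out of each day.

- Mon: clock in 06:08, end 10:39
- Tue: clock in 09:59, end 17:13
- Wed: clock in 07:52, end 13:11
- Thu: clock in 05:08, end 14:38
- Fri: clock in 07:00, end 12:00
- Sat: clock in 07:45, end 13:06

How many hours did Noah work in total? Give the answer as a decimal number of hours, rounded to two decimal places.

33.92 hours

Mon: 06:08–10:39 = 4 h 31 min; less 30 min break → 4 h 1 min
Tue: 09:59–17:13 = 7 h 14 min; less 30 min break → 6 h 44 min
Wed: 07:52–13:11 = 5 h 19 min; less 30 min break → 4 h 49 min
Thu: 05:08–14:38 = 9 h 30 min; less 30 min break → 9 h 0 min
Fri: 07:00–12:00 = 5 h 0 min; less 30 min break → 4 h 30 min
Sat: 07:45–13:06 = 5 h 21 min; less 30 min break → 4 h 51 min
Total: 4 h 1 min + 6 h 44 min + 4 h 49 min + 9 h 0 min + 4 h 30 min + 4 h 51 min = 33 h 55 min.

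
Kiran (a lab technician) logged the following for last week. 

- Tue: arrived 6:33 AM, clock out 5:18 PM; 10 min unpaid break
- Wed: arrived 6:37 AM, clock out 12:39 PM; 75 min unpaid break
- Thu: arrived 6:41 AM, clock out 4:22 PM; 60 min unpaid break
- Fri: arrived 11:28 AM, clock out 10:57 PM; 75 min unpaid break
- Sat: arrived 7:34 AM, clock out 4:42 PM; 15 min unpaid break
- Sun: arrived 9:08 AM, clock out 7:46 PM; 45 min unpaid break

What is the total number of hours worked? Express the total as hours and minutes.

Tue: 6:33 AM–5:18 PM = 10 h 45 min; less 10 min break → 10 h 35 min
Wed: 6:37 AM–12:39 PM = 6 h 2 min; less 75 min break → 4 h 47 min
Thu: 6:41 AM–4:22 PM = 9 h 41 min; less 60 min break → 8 h 41 min
Fri: 11:28 AM–10:57 PM = 11 h 29 min; less 75 min break → 10 h 14 min
Sat: 7:34 AM–4:42 PM = 9 h 8 min; less 15 min break → 8 h 53 min
Sun: 9:08 AM–7:46 PM = 10 h 38 min; less 45 min break → 9 h 53 min
Total: 10 h 35 min + 4 h 47 min + 8 h 41 min + 10 h 14 min + 8 h 53 min + 9 h 53 min = 53 h 3 min.

53 h 3 min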